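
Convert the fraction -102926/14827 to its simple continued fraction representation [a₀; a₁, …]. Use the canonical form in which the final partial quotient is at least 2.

-102926 ÷ 14827 → quotient -7, remainder 863
14827 ÷ 863 → quotient 17, remainder 156
863 ÷ 156 → quotient 5, remainder 83
156 ÷ 83 → quotient 1, remainder 73
83 ÷ 73 → quotient 1, remainder 10
73 ÷ 10 → quotient 7, remainder 3
10 ÷ 3 → quotient 3, remainder 1
3 ÷ 1 → quotient 3, remainder 0

[-7; 17, 5, 1, 1, 7, 3, 3]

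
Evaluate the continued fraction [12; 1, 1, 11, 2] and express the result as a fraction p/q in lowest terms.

601/48

a_0 = 12: 12/1
a_1 = 1: 13/1
a_2 = 1: 25/2
a_3 = 11: 288/23
a_4 = 2: 601/48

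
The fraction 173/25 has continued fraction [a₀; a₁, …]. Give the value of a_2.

11

Apply division with remainder until the remainder is 0:
173 = 6·25 + 23, so a_0 = 6
25 = 1·23 + 2, so a_1 = 1
23 = 11·2 + 1, so a_2 = 11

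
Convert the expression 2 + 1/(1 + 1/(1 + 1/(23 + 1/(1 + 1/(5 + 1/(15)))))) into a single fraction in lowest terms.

11118/4429

Starting at the tail and folding back:
Start with 15.
5 + 1/(15/1) = 5 + 1/15 = 76/15
1 + 1/(76/15) = 1 + 15/76 = 91/76
23 + 1/(91/76) = 23 + 76/91 = 2169/91
1 + 1/(2169/91) = 1 + 91/2169 = 2260/2169
1 + 1/(2260/2169) = 1 + 2169/2260 = 4429/2260
2 + 1/(4429/2260) = 2 + 2260/4429 = 11118/4429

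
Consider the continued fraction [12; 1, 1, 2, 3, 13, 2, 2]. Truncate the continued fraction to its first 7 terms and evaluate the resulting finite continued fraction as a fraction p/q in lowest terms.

Use the convergent recurrence hₖ = aₖ·hₖ₋₁ + hₖ₋₂ (and likewise for the denominators kₖ):
a_0 = 12: 12/1
a_1 = 1: 13/1
a_2 = 1: 25/2
a_3 = 2: 63/5
a_4 = 3: 214/17
a_5 = 13: 2845/226
a_6 = 2: 5904/469

5904/469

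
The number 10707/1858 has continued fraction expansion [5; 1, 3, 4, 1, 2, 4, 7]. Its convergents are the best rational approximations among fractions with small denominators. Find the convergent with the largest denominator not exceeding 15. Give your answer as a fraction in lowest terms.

23/4

List convergents until the denominator exceeds the bound:
a_0 = 5: 5/1  (≤ bound)
a_1 = 1: 6/1  (≤ bound)
a_2 = 3: 23/4  (≤ bound)
a_3 = 4: 98/17  (> 15, stop)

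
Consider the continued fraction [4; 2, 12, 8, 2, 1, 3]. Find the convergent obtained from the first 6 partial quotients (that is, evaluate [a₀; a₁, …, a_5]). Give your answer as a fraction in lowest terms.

2827/631

Starting at the tail and folding back:
Start with 1.
2 + 1/(1/1) = 2 + 1/1 = 3/1
8 + 1/(3/1) = 8 + 1/3 = 25/3
12 + 1/(25/3) = 12 + 3/25 = 303/25
2 + 1/(303/25) = 2 + 25/303 = 631/303
4 + 1/(631/303) = 4 + 303/631 = 2827/631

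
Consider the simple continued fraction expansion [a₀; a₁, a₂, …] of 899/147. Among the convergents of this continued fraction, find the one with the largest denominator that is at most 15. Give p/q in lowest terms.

55/9

a_0 = 6: 6/1  (≤ bound)
a_1 = 8: 49/8  (≤ bound)
a_2 = 1: 55/9  (≤ bound)
a_3 = 1: 104/17  (> 15, stop)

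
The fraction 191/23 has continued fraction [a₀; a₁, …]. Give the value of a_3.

191 ÷ 23 → quotient 8, remainder 7
23 ÷ 7 → quotient 3, remainder 2
7 ÷ 2 → quotient 3, remainder 1
2 ÷ 1 → quotient 2, remainder 0

2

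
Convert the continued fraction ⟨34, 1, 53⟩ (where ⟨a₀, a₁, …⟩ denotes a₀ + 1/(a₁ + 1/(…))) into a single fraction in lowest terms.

a_0 = 34: 34/1
a_1 = 1: 35/1
a_2 = 53: 1889/54

1889/54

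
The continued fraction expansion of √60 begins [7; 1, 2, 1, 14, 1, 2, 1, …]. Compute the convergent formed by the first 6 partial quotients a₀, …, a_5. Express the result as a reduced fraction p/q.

Starting at the tail and folding back:
Start with 1.
14 + 1/(1/1) = 14 + 1/1 = 15/1
1 + 1/(15/1) = 1 + 1/15 = 16/15
2 + 1/(16/15) = 2 + 15/16 = 47/16
1 + 1/(47/16) = 1 + 16/47 = 63/47
7 + 1/(63/47) = 7 + 47/63 = 488/63

488/63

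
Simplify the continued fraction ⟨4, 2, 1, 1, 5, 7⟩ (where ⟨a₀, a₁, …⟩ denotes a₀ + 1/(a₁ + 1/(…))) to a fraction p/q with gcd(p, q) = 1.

Start with 7.
5 + 1/(7/1) = 5 + 1/7 = 36/7
1 + 1/(36/7) = 1 + 7/36 = 43/36
1 + 1/(43/36) = 1 + 36/43 = 79/43
2 + 1/(79/43) = 2 + 43/79 = 201/79
4 + 1/(201/79) = 4 + 79/201 = 883/201

883/201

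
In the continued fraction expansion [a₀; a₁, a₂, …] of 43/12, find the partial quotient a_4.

2

43 ÷ 12 → quotient 3, remainder 7
12 ÷ 7 → quotient 1, remainder 5
7 ÷ 5 → quotient 1, remainder 2
5 ÷ 2 → quotient 2, remainder 1
2 ÷ 1 → quotient 2, remainder 0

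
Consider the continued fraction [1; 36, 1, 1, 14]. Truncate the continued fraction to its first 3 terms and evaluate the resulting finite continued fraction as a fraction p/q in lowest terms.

38/37

Collapse the nested fraction from the inside out:
Start with 1.
36 + 1/(1/1) = 36 + 1/1 = 37/1
1 + 1/(37/1) = 1 + 1/37 = 38/37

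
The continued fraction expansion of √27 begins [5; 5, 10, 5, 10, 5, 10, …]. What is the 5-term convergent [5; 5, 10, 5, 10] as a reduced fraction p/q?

a_0 = 5: 5/1
a_1 = 5: 26/5
a_2 = 10: 265/51
a_3 = 5: 1351/260
a_4 = 10: 13775/2651

13775/2651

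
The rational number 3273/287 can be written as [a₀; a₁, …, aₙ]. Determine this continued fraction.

[11; 2, 2, 9, 6]

3273 = 11·287 + 116, so a_0 = 11
287 = 2·116 + 55, so a_1 = 2
116 = 2·55 + 6, so a_2 = 2
55 = 9·6 + 1, so a_3 = 9
6 = 6·1 + 0, so a_4 = 6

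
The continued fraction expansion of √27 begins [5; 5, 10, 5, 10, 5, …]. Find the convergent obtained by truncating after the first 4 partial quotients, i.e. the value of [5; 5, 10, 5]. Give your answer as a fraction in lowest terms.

1351/260

Start with 5.
10 + 1/(5/1) = 10 + 1/5 = 51/5
5 + 1/(51/5) = 5 + 5/51 = 260/51
5 + 1/(260/51) = 5 + 51/260 = 1351/260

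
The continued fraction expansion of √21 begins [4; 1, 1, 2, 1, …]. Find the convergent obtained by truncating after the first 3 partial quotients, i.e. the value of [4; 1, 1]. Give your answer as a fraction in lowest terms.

Compute successive convergents:
a_0 = 4: 4/1
a_1 = 1: 5/1
a_2 = 1: 9/2

9/2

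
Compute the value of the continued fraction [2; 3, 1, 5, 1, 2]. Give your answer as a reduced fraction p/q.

174/77

Collapse the nested fraction from the inside out:
Start with 2.
1 + 1/(2/1) = 1 + 1/2 = 3/2
5 + 1/(3/2) = 5 + 2/3 = 17/3
1 + 1/(17/3) = 1 + 3/17 = 20/17
3 + 1/(20/17) = 3 + 17/20 = 77/20
2 + 1/(77/20) = 2 + 20/77 = 174/77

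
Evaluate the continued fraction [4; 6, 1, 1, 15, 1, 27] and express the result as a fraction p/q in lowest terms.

a_0 = 4: 4/1
a_1 = 6: 25/6
a_2 = 1: 29/7
a_3 = 1: 54/13
a_4 = 15: 839/202
a_5 = 1: 893/215
a_6 = 27: 24950/6007

24950/6007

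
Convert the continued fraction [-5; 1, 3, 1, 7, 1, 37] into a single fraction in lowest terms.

-7009/1667

Compute successive convergents:
a_0 = -5: -5/1
a_1 = 1: -4/1
a_2 = 3: -17/4
a_3 = 1: -21/5
a_4 = 7: -164/39
a_5 = 1: -185/44
a_6 = 37: -7009/1667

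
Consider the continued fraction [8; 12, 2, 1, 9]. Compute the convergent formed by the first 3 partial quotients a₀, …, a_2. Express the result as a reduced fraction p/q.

Start with 2.
12 + 1/(2/1) = 12 + 1/2 = 25/2
8 + 1/(25/2) = 8 + 2/25 = 202/25

202/25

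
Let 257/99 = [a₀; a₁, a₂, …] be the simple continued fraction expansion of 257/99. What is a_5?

257 = 2·99 + 59, so a_0 = 2
99 = 1·59 + 40, so a_1 = 1
59 = 1·40 + 19, so a_2 = 1
40 = 2·19 + 2, so a_3 = 2
19 = 9·2 + 1, so a_4 = 9
2 = 2·1 + 0, so a_5 = 2

2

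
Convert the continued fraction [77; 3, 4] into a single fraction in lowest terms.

1005/13

Starting at the tail and folding back:
Start with 4.
3 + 1/(4/1) = 3 + 1/4 = 13/4
77 + 1/(13/4) = 77 + 4/13 = 1005/13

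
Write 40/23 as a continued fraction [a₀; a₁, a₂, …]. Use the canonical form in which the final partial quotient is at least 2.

[1; 1, 2, 1, 5]

40 = 1·23 + 17, so a_0 = 1
23 = 1·17 + 6, so a_1 = 1
17 = 2·6 + 5, so a_2 = 2
6 = 1·5 + 1, so a_3 = 1
5 = 5·1 + 0, so a_4 = 5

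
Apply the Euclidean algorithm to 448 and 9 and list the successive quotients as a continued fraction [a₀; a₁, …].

[49; 1, 3, 2]

⌊448/9⌋ = 49, remainder 7
⌊9/7⌋ = 1, remainder 2
⌊7/2⌋ = 3, remainder 1
⌊2/1⌋ = 2, remainder 0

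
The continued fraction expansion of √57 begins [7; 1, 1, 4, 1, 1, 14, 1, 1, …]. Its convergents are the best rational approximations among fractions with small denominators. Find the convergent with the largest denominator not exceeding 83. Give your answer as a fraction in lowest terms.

List convergents until the denominator exceeds the bound:
a_0 = 7: 7/1  (≤ bound)
a_1 = 1: 8/1  (≤ bound)
a_2 = 1: 15/2  (≤ bound)
a_3 = 4: 68/9  (≤ bound)
a_4 = 1: 83/11  (≤ bound)
a_5 = 1: 151/20  (≤ bound)
a_6 = 14: 2197/291  (> 83, stop)

151/20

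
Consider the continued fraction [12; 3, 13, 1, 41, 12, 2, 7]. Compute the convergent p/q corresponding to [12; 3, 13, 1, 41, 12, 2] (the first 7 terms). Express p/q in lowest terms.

556635/45161

a_0 = 12: 12/1
a_1 = 3: 37/3
a_2 = 13: 493/40
a_3 = 1: 530/43
a_4 = 41: 22223/1803
a_5 = 12: 267206/21679
a_6 = 2: 556635/45161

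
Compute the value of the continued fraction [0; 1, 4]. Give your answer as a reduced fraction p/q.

4/5

Build up convergents one term at a time:
a_0 = 0: 0/1
a_1 = 1: 1/1
a_2 = 4: 4/5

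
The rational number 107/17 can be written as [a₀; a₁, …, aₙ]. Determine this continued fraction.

[6; 3, 2, 2]

⌊107/17⌋ = 6, remainder 5
⌊17/5⌋ = 3, remainder 2
⌊5/2⌋ = 2, remainder 1
⌊2/1⌋ = 2, remainder 0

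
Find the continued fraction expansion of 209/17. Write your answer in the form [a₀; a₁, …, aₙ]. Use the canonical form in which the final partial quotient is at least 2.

⌊209/17⌋ = 12, remainder 5
⌊17/5⌋ = 3, remainder 2
⌊5/2⌋ = 2, remainder 1
⌊2/1⌋ = 2, remainder 0

[12; 3, 2, 2]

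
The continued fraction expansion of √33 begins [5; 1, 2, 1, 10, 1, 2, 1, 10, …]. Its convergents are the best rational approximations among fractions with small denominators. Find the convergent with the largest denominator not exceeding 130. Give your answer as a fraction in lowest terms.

List convergents until the denominator exceeds the bound:
a_0 = 5: 5/1  (≤ bound)
a_1 = 1: 6/1  (≤ bound)
a_2 = 2: 17/3  (≤ bound)
a_3 = 1: 23/4  (≤ bound)
a_4 = 10: 247/43  (≤ bound)
a_5 = 1: 270/47  (≤ bound)
a_6 = 2: 787/137  (> 130, stop)

270/47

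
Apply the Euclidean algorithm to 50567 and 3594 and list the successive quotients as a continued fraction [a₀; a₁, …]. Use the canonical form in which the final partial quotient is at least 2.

[14; 14, 3, 7, 3, 1, 2]

50567 = 14·3594 + 251, so a_0 = 14
3594 = 14·251 + 80, so a_1 = 14
251 = 3·80 + 11, so a_2 = 3
80 = 7·11 + 3, so a_3 = 7
11 = 3·3 + 2, so a_4 = 3
3 = 1·2 + 1, so a_5 = 1
2 = 2·1 + 0, so a_6 = 2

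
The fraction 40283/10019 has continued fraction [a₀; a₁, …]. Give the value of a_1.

48

40283 ÷ 10019 → quotient 4, remainder 207
10019 ÷ 207 → quotient 48, remainder 83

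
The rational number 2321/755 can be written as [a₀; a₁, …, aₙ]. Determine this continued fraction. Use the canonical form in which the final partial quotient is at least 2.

[3; 13, 2, 13, 2]

⌊2321/755⌋ = 3, remainder 56
⌊755/56⌋ = 13, remainder 27
⌊56/27⌋ = 2, remainder 2
⌊27/2⌋ = 13, remainder 1
⌊2/1⌋ = 2, remainder 0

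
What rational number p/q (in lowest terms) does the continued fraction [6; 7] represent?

43/7

Start with 7.
6 + 1/(7/1) = 6 + 1/7 = 43/7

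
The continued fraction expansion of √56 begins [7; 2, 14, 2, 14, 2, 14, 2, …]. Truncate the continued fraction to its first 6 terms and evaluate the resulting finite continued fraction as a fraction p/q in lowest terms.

a_0 = 7: 7/1
a_1 = 2: 15/2
a_2 = 14: 217/29
a_3 = 2: 449/60
a_4 = 14: 6503/869
a_5 = 2: 13455/1798

13455/1798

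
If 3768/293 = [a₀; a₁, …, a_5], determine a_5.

5

3768 ÷ 293 → quotient 12, remainder 252
293 ÷ 252 → quotient 1, remainder 41
252 ÷ 41 → quotient 6, remainder 6
41 ÷ 6 → quotient 6, remainder 5
6 ÷ 5 → quotient 1, remainder 1
5 ÷ 1 → quotient 5, remainder 0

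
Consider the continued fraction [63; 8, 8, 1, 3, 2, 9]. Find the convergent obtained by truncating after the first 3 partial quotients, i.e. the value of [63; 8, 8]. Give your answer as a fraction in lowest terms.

a_0 = 63: 63/1
a_1 = 8: 505/8
a_2 = 8: 4103/65

4103/65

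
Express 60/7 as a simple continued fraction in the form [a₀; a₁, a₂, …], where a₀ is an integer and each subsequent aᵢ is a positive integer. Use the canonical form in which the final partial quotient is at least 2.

[8; 1, 1, 3]

Apply division with remainder until the remainder is 0:
⌊60/7⌋ = 8, remainder 4
⌊7/4⌋ = 1, remainder 3
⌊4/3⌋ = 1, remainder 1
⌊3/1⌋ = 3, remainder 0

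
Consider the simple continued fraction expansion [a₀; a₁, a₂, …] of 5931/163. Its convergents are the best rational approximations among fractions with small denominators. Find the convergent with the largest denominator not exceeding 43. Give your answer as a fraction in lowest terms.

a_0 = 36: 36/1  (≤ bound)
a_1 = 2: 73/2  (≤ bound)
a_2 = 1: 109/3  (≤ bound)
a_3 = 1: 182/5  (≤ bound)
a_4 = 2: 473/13  (≤ bound)
a_5 = 2: 1128/31  (≤ bound)
a_6 = 1: 1601/44  (> 43, stop)

1128/31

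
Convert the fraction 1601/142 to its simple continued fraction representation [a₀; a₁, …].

[11; 3, 1, 1, 1, 3, 1, 2]

1601 ÷ 142 → quotient 11, remainder 39
142 ÷ 39 → quotient 3, remainder 25
39 ÷ 25 → quotient 1, remainder 14
25 ÷ 14 → quotient 1, remainder 11
14 ÷ 11 → quotient 1, remainder 3
11 ÷ 3 → quotient 3, remainder 2
3 ÷ 2 → quotient 1, remainder 1
2 ÷ 1 → quotient 2, remainder 0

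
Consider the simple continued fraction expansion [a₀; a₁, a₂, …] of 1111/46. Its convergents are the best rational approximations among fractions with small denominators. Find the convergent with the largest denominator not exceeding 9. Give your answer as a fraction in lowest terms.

169/7

a_0 = 24: 24/1  (≤ bound)
a_1 = 6: 145/6  (≤ bound)
a_2 = 1: 169/7  (≤ bound)
a_3 = 1: 314/13  (> 9, stop)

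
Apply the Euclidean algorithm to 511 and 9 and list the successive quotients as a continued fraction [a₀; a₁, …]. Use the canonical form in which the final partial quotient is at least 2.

[56; 1, 3, 2]

Run the Euclidean algorithm, recording each quotient:
511 ÷ 9 → quotient 56, remainder 7
9 ÷ 7 → quotient 1, remainder 2
7 ÷ 2 → quotient 3, remainder 1
2 ÷ 1 → quotient 2, remainder 0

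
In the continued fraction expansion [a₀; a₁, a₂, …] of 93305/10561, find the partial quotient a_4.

1

Run the Euclidean algorithm, recording each quotient:
93305 ÷ 10561 → quotient 8, remainder 8817
10561 ÷ 8817 → quotient 1, remainder 1744
8817 ÷ 1744 → quotient 5, remainder 97
1744 ÷ 97 → quotient 17, remainder 95
97 ÷ 95 → quotient 1, remainder 2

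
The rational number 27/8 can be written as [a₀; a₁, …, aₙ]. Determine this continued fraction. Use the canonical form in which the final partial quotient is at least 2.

⌊27/8⌋ = 3, remainder 3
⌊8/3⌋ = 2, remainder 2
⌊3/2⌋ = 1, remainder 1
⌊2/1⌋ = 2, remainder 0

[3; 2, 1, 2]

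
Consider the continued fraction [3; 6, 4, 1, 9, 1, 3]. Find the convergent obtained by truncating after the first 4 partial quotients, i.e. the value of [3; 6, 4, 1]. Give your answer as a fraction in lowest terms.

98/31

Collapse the nested fraction from the inside out:
Start with 1.
4 + 1/(1/1) = 4 + 1/1 = 5/1
6 + 1/(5/1) = 6 + 1/5 = 31/5
3 + 1/(31/5) = 3 + 5/31 = 98/31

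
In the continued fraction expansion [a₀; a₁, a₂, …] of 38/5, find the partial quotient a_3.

38 ÷ 5 → quotient 7, remainder 3
5 ÷ 3 → quotient 1, remainder 2
3 ÷ 2 → quotient 1, remainder 1
2 ÷ 1 → quotient 2, remainder 0

2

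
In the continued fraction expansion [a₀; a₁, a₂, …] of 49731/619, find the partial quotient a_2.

49731 ÷ 619 → quotient 80, remainder 211
619 ÷ 211 → quotient 2, remainder 197
211 ÷ 197 → quotient 1, remainder 14

1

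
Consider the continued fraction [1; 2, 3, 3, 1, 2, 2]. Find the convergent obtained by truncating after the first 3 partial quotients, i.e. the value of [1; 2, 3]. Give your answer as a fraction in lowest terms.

10/7

a_0 = 1: 1/1
a_1 = 2: 3/2
a_2 = 3: 10/7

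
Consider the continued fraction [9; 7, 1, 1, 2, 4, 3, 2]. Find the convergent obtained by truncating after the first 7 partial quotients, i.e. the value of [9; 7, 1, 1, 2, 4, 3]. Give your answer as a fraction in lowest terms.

4922/539

a_0 = 9: 9/1
a_1 = 7: 64/7
a_2 = 1: 73/8
a_3 = 1: 137/15
a_4 = 2: 347/38
a_5 = 4: 1525/167
a_6 = 3: 4922/539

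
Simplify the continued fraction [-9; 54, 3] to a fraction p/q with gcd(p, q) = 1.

Start with 3.
54 + 1/(3/1) = 54 + 1/3 = 163/3
-9 + 1/(163/3) = -9 + 3/163 = -1464/163

-1464/163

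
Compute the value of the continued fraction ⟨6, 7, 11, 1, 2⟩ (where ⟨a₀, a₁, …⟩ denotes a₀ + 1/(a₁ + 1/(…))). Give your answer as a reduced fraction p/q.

Collapse the nested fraction from the inside out:
Start with 2.
1 + 1/(2/1) = 1 + 1/2 = 3/2
11 + 1/(3/2) = 11 + 2/3 = 35/3
7 + 1/(35/3) = 7 + 3/35 = 248/35
6 + 1/(248/35) = 6 + 35/248 = 1523/248

1523/248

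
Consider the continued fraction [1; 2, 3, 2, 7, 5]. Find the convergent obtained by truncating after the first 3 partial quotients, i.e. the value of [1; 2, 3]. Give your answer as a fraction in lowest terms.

Start with 3.
2 + 1/(3/1) = 2 + 1/3 = 7/3
1 + 1/(7/3) = 1 + 3/7 = 10/7

10/7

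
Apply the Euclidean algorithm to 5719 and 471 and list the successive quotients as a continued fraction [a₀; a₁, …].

[12; 7, 33, 2]

5719 ÷ 471 → quotient 12, remainder 67
471 ÷ 67 → quotient 7, remainder 2
67 ÷ 2 → quotient 33, remainder 1
2 ÷ 1 → quotient 2, remainder 0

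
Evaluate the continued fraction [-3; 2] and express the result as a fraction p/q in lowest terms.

Use the convergent recurrence hₖ = aₖ·hₖ₋₁ + hₖ₋₂ (and likewise for the denominators kₖ):
a_0 = -3: -3/1
a_1 = 2: -5/2

-5/2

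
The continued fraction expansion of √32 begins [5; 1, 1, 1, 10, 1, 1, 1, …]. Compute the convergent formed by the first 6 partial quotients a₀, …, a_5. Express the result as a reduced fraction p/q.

198/35

Start with 1.
10 + 1/(1/1) = 10 + 1/1 = 11/1
1 + 1/(11/1) = 1 + 1/11 = 12/11
1 + 1/(12/11) = 1 + 11/12 = 23/12
1 + 1/(23/12) = 1 + 12/23 = 35/23
5 + 1/(35/23) = 5 + 23/35 = 198/35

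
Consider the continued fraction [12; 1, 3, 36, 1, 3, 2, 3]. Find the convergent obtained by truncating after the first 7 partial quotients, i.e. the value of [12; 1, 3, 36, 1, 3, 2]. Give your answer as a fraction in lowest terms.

16998/1333

a_0 = 12: 12/1
a_1 = 1: 13/1
a_2 = 3: 51/4
a_3 = 36: 1849/145
a_4 = 1: 1900/149
a_5 = 3: 7549/592
a_6 = 2: 16998/1333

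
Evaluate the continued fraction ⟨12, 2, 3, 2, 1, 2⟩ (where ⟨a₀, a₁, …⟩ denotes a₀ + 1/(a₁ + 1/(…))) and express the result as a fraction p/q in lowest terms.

Work from the innermost term outward:
Start with 2.
1 + 1/(2/1) = 1 + 1/2 = 3/2
2 + 1/(3/2) = 2 + 2/3 = 8/3
3 + 1/(8/3) = 3 + 3/8 = 27/8
2 + 1/(27/8) = 2 + 8/27 = 62/27
12 + 1/(62/27) = 12 + 27/62 = 771/62

771/62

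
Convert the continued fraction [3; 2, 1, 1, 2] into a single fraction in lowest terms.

a_0 = 3: 3/1
a_1 = 2: 7/2
a_2 = 1: 10/3
a_3 = 1: 17/5
a_4 = 2: 44/13

44/13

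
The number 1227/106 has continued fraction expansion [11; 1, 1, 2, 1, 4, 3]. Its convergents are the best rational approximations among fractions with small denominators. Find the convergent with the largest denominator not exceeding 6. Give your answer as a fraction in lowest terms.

a_0 = 11: 11/1  (≤ bound)
a_1 = 1: 12/1  (≤ bound)
a_2 = 1: 23/2  (≤ bound)
a_3 = 2: 58/5  (≤ bound)
a_4 = 1: 81/7  (> 6, stop)

58/5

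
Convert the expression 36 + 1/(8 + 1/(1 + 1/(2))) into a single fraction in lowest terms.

Compute successive convergents:
a_0 = 36: 36/1
a_1 = 8: 289/8
a_2 = 1: 325/9
a_3 = 2: 939/26

939/26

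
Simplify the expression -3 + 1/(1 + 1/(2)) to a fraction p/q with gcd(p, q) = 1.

-7/3

Work from the innermost term outward:
Start with 2.
1 + 1/(2/1) = 1 + 1/2 = 3/2
-3 + 1/(3/2) = -3 + 2/3 = -7/3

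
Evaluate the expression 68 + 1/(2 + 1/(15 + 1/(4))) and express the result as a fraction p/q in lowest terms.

8629/126

Work from the innermost term outward:
Start with 4.
15 + 1/(4/1) = 15 + 1/4 = 61/4
2 + 1/(61/4) = 2 + 4/61 = 126/61
68 + 1/(126/61) = 68 + 61/126 = 8629/126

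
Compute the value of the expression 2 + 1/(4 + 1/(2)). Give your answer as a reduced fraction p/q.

20/9

Build up convergents one term at a time:
a_0 = 2: 2/1
a_1 = 4: 9/4
a_2 = 2: 20/9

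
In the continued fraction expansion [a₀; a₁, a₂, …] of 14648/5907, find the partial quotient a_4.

6

Run the Euclidean algorithm, recording each quotient:
14648 = 2·5907 + 2834, so a_0 = 2
5907 = 2·2834 + 239, so a_1 = 2
2834 = 11·239 + 205, so a_2 = 11
239 = 1·205 + 34, so a_3 = 1
205 = 6·34 + 1, so a_4 = 6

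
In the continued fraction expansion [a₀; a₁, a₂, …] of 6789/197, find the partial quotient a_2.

6

Apply division with remainder until the remainder is 0:
⌊6789/197⌋ = 34, remainder 91
⌊197/91⌋ = 2, remainder 15
⌊91/15⌋ = 6, remainder 1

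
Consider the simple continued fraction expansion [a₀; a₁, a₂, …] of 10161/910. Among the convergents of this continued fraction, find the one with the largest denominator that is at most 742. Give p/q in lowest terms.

2557/229

a_0 = 11: 11/1  (≤ bound)
a_1 = 6: 67/6  (≤ bound)
a_2 = 37: 2490/223  (≤ bound)
a_3 = 1: 2557/229  (≤ bound)
a_4 = 3: 10161/910  (> 742, stop)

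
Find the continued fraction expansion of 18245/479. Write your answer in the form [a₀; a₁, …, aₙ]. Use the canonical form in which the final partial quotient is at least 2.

18245 = 38·479 + 43, so a_0 = 38
479 = 11·43 + 6, so a_1 = 11
43 = 7·6 + 1, so a_2 = 7
6 = 6·1 + 0, so a_3 = 6

[38; 11, 7, 6]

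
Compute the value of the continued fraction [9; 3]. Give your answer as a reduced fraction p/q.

28/3

Starting at the tail and folding back:
Start with 3.
9 + 1/(3/1) = 9 + 1/3 = 28/3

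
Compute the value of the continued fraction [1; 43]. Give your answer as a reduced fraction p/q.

44/43

a_0 = 1: 1/1
a_1 = 43: 44/43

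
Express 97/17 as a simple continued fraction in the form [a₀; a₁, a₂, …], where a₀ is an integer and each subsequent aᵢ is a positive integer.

97 ÷ 17 → quotient 5, remainder 12
17 ÷ 12 → quotient 1, remainder 5
12 ÷ 5 → quotient 2, remainder 2
5 ÷ 2 → quotient 2, remainder 1
2 ÷ 1 → quotient 2, remainder 0

[5; 1, 2, 2, 2]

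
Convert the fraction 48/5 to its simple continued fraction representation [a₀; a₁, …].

[9; 1, 1, 2]

48 ÷ 5 → quotient 9, remainder 3
5 ÷ 3 → quotient 1, remainder 2
3 ÷ 2 → quotient 1, remainder 1
2 ÷ 1 → quotient 2, remainder 0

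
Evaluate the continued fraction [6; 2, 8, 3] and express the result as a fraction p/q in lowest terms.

Start with 3.
8 + 1/(3/1) = 8 + 1/3 = 25/3
2 + 1/(25/3) = 2 + 3/25 = 53/25
6 + 1/(53/25) = 6 + 25/53 = 343/53

343/53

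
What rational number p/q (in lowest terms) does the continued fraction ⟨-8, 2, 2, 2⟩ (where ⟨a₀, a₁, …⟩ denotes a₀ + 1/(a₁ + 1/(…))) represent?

Collapse the nested fraction from the inside out:
Start with 2.
2 + 1/(2/1) = 2 + 1/2 = 5/2
2 + 1/(5/2) = 2 + 2/5 = 12/5
-8 + 1/(12/5) = -8 + 5/12 = -91/12

-91/12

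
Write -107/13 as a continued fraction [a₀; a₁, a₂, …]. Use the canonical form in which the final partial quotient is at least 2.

[-9; 1, 3, 3]

Repeatedly divide and take the remainder:
⌊-107/13⌋ = -9, remainder 10
⌊13/10⌋ = 1, remainder 3
⌊10/3⌋ = 3, remainder 1
⌊3/1⌋ = 3, remainder 0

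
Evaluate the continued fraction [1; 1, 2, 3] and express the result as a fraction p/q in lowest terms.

Collapse the nested fraction from the inside out:
Start with 3.
2 + 1/(3/1) = 2 + 1/3 = 7/3
1 + 1/(7/3) = 1 + 3/7 = 10/7
1 + 1/(10/7) = 1 + 7/10 = 17/10

17/10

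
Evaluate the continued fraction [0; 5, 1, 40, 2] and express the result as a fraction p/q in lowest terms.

83/496

a_0 = 0: 0/1
a_1 = 5: 1/5
a_2 = 1: 1/6
a_3 = 40: 41/245
a_4 = 2: 83/496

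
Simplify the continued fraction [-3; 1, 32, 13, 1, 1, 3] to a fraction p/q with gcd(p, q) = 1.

-6379/3142

Starting at the tail and folding back:
Start with 3.
1 + 1/(3/1) = 1 + 1/3 = 4/3
1 + 1/(4/3) = 1 + 3/4 = 7/4
13 + 1/(7/4) = 13 + 4/7 = 95/7
32 + 1/(95/7) = 32 + 7/95 = 3047/95
1 + 1/(3047/95) = 1 + 95/3047 = 3142/3047
-3 + 1/(3142/3047) = -3 + 3047/3142 = -6379/3142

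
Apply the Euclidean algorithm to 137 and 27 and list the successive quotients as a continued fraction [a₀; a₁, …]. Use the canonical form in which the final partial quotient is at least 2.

[5; 13, 2]

137 = 5·27 + 2, so a_0 = 5
27 = 13·2 + 1, so a_1 = 13
2 = 2·1 + 0, so a_2 = 2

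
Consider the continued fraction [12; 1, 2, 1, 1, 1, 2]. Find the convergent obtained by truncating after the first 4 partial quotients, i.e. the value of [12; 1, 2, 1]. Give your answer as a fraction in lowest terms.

51/4

Work from the innermost term outward:
Start with 1.
2 + 1/(1/1) = 2 + 1/1 = 3/1
1 + 1/(3/1) = 1 + 1/3 = 4/3
12 + 1/(4/3) = 12 + 3/4 = 51/4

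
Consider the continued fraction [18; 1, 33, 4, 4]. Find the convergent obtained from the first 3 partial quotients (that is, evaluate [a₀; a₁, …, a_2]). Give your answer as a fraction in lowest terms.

Start with 33.
1 + 1/(33/1) = 1 + 1/33 = 34/33
18 + 1/(34/33) = 18 + 33/34 = 645/34

645/34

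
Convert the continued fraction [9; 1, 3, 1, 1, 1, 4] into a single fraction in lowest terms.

Work from the innermost term outward:
Start with 4.
1 + 1/(4/1) = 1 + 1/4 = 5/4
1 + 1/(5/4) = 1 + 4/5 = 9/5
1 + 1/(9/5) = 1 + 5/9 = 14/9
3 + 1/(14/9) = 3 + 9/14 = 51/14
1 + 1/(51/14) = 1 + 14/51 = 65/51
9 + 1/(65/51) = 9 + 51/65 = 636/65

636/65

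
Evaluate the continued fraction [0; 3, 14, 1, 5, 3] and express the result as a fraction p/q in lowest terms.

282/865

Compute successive convergents:
a_0 = 0: 0/1
a_1 = 3: 1/3
a_2 = 14: 14/43
a_3 = 1: 15/46
a_4 = 5: 89/273
a_5 = 3: 282/865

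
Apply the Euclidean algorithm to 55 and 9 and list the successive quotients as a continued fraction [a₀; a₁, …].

55 = 6·9 + 1, so a_0 = 6
9 = 9·1 + 0, so a_1 = 9

[6; 9]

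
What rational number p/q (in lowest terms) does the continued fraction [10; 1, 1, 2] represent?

53/5

a_0 = 10: 10/1
a_1 = 1: 11/1
a_2 = 1: 21/2
a_3 = 2: 53/5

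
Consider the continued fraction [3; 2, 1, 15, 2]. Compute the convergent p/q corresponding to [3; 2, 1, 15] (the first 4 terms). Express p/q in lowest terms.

157/47

a_0 = 3: 3/1
a_1 = 2: 7/2
a_2 = 1: 10/3
a_3 = 15: 157/47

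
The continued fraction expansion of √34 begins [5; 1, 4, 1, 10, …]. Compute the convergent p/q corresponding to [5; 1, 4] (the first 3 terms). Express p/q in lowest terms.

29/5

Start with 4.
1 + 1/(4/1) = 1 + 1/4 = 5/4
5 + 1/(5/4) = 5 + 4/5 = 29/5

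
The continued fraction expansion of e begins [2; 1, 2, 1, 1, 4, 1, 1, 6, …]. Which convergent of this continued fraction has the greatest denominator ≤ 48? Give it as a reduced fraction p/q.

106/39

List convergents until the denominator exceeds the bound:
a_0 = 2: 2/1  (≤ bound)
a_1 = 1: 3/1  (≤ bound)
a_2 = 2: 8/3  (≤ bound)
a_3 = 1: 11/4  (≤ bound)
a_4 = 1: 19/7  (≤ bound)
a_5 = 4: 87/32  (≤ bound)
a_6 = 1: 106/39  (≤ bound)
a_7 = 1: 193/71  (> 48, stop)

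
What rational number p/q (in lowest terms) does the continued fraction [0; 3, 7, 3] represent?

22/69

Work from the innermost term outward:
Start with 3.
7 + 1/(3/1) = 7 + 1/3 = 22/3
3 + 1/(22/3) = 3 + 3/22 = 69/22
0 + 1/(69/22) = 0 + 22/69 = 22/69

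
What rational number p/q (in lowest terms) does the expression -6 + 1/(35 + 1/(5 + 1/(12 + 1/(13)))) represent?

Collapse the nested fraction from the inside out:
Start with 13.
12 + 1/(13/1) = 12 + 1/13 = 157/13
5 + 1/(157/13) = 5 + 13/157 = 798/157
35 + 1/(798/157) = 35 + 157/798 = 28087/798
-6 + 1/(28087/798) = -6 + 798/28087 = -167724/28087

-167724/28087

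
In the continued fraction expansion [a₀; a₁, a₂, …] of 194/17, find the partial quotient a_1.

2

Run the Euclidean algorithm, recording each quotient:
194 = 11·17 + 7, so a_0 = 11
17 = 2·7 + 3, so a_1 = 2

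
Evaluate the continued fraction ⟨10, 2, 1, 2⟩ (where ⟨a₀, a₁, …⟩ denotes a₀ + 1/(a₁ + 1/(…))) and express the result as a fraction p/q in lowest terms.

83/8

Start with 2.
1 + 1/(2/1) = 1 + 1/2 = 3/2
2 + 1/(3/2) = 2 + 2/3 = 8/3
10 + 1/(8/3) = 10 + 3/8 = 83/8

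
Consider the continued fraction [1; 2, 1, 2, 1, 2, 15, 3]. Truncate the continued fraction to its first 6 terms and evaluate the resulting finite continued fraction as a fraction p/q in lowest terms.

a_0 = 1: 1/1
a_1 = 2: 3/2
a_2 = 1: 4/3
a_3 = 2: 11/8
a_4 = 1: 15/11
a_5 = 2: 41/30

41/30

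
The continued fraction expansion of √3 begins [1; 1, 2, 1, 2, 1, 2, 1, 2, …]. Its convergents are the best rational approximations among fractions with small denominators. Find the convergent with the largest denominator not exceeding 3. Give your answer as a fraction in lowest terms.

List convergents until the denominator exceeds the bound:
a_0 = 1: 1/1  (≤ bound)
a_1 = 1: 2/1  (≤ bound)
a_2 = 2: 5/3  (≤ bound)
a_3 = 1: 7/4  (> 3, stop)

5/3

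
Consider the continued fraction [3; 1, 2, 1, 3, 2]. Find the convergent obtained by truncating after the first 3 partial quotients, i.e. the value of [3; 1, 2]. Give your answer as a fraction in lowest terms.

Use the convergent recurrence hₖ = aₖ·hₖ₋₁ + hₖ₋₂ (and likewise for the denominators kₖ):
a_0 = 3: 3/1
a_1 = 1: 4/1
a_2 = 2: 11/3

11/3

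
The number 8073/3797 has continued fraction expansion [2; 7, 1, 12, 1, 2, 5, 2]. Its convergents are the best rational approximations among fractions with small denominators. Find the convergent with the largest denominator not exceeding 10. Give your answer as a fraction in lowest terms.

List convergents until the denominator exceeds the bound:
a_0 = 2: 2/1  (≤ bound)
a_1 = 7: 15/7  (≤ bound)
a_2 = 1: 17/8  (≤ bound)
a_3 = 12: 219/103  (> 10, stop)

17/8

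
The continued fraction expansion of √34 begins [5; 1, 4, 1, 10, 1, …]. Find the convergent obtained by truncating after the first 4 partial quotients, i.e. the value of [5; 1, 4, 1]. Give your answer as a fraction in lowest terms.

35/6

Start with 1.
4 + 1/(1/1) = 4 + 1/1 = 5/1
1 + 1/(5/1) = 1 + 1/5 = 6/5
5 + 1/(6/5) = 5 + 5/6 = 35/6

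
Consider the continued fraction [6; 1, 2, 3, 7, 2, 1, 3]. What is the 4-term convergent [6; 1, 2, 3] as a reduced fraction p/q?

Start with 3.
2 + 1/(3/1) = 2 + 1/3 = 7/3
1 + 1/(7/3) = 1 + 3/7 = 10/7
6 + 1/(10/7) = 6 + 7/10 = 67/10

67/10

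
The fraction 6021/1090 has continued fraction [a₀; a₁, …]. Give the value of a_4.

1

Repeatedly divide and take the remainder:
⌊6021/1090⌋ = 5, remainder 571
⌊1090/571⌋ = 1, remainder 519
⌊571/519⌋ = 1, remainder 52
⌊519/52⌋ = 9, remainder 51
⌊52/51⌋ = 1, remainder 1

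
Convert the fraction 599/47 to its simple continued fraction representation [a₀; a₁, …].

[12; 1, 2, 1, 11]

599 = 12·47 + 35, so a_0 = 12
47 = 1·35 + 12, so a_1 = 1
35 = 2·12 + 11, so a_2 = 2
12 = 1·11 + 1, so a_3 = 1
11 = 11·1 + 0, so a_4 = 11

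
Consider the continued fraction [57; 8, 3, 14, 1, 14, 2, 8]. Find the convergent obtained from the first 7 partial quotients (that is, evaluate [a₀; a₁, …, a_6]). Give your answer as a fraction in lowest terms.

a_0 = 57: 57/1
a_1 = 8: 457/8
a_2 = 3: 1428/25
a_3 = 14: 20449/358
a_4 = 1: 21877/383
a_5 = 14: 326727/5720
a_6 = 2: 675331/11823

675331/11823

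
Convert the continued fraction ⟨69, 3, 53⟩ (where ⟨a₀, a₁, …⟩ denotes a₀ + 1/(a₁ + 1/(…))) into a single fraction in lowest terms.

11093/160

Collapse the nested fraction from the inside out:
Start with 53.
3 + 1/(53/1) = 3 + 1/53 = 160/53
69 + 1/(160/53) = 69 + 53/160 = 11093/160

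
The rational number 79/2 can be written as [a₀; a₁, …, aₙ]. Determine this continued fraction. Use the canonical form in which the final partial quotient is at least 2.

79 ÷ 2 → quotient 39, remainder 1
2 ÷ 1 → quotient 2, remainder 0

[39; 2]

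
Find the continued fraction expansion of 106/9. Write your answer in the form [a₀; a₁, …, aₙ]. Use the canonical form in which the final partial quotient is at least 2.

106 = 11·9 + 7, so a_0 = 11
9 = 1·7 + 2, so a_1 = 1
7 = 3·2 + 1, so a_2 = 3
2 = 2·1 + 0, so a_3 = 2

[11; 1, 3, 2]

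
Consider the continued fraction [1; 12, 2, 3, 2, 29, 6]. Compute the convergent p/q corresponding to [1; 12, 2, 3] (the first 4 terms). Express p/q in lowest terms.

94/87

Start with 3.
2 + 1/(3/1) = 2 + 1/3 = 7/3
12 + 1/(7/3) = 12 + 3/7 = 87/7
1 + 1/(87/7) = 1 + 7/87 = 94/87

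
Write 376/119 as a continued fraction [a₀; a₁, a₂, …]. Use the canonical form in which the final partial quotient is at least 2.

[3; 6, 3, 1, 4]

Repeatedly divide and take the remainder:
376 ÷ 119 → quotient 3, remainder 19
119 ÷ 19 → quotient 6, remainder 5
19 ÷ 5 → quotient 3, remainder 4
5 ÷ 4 → quotient 1, remainder 1
4 ÷ 1 → quotient 4, remainder 0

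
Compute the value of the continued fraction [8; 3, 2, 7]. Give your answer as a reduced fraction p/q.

431/52

Use the convergent recurrence hₖ = aₖ·hₖ₋₁ + hₖ₋₂ (and likewise for the denominators kₖ):
a_0 = 8: 8/1
a_1 = 3: 25/3
a_2 = 2: 58/7
a_3 = 7: 431/52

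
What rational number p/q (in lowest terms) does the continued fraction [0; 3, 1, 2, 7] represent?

Build up convergents one term at a time:
a_0 = 0: 0/1
a_1 = 3: 1/3
a_2 = 1: 1/4
a_3 = 2: 3/11
a_4 = 7: 22/81

22/81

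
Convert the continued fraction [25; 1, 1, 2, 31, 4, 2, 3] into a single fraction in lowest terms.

125485/4902

a_0 = 25: 25/1
a_1 = 1: 26/1
a_2 = 1: 51/2
a_3 = 2: 128/5
a_4 = 31: 4019/157
a_5 = 4: 16204/633
a_6 = 2: 36427/1423
a_7 = 3: 125485/4902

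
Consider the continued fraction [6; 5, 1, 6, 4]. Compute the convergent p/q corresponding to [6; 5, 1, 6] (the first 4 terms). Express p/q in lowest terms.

253/41

Start with 6.
1 + 1/(6/1) = 1 + 1/6 = 7/6
5 + 1/(7/6) = 5 + 6/7 = 41/7
6 + 1/(41/7) = 6 + 7/41 = 253/41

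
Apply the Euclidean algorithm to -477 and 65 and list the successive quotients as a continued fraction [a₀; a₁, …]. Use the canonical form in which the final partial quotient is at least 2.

Apply division with remainder until the remainder is 0:
⌊-477/65⌋ = -8, remainder 43
⌊65/43⌋ = 1, remainder 22
⌊43/22⌋ = 1, remainder 21
⌊22/21⌋ = 1, remainder 1
⌊21/1⌋ = 21, remainder 0

[-8; 1, 1, 1, 21]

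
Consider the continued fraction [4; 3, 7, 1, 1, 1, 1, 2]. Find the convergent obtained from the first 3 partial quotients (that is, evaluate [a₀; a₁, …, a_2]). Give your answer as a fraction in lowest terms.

Start with 7.
3 + 1/(7/1) = 3 + 1/7 = 22/7
4 + 1/(22/7) = 4 + 7/22 = 95/22

95/22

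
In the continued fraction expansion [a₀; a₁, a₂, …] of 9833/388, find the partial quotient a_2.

Run the Euclidean algorithm, recording each quotient:
9833 = 25·388 + 133, so a_0 = 25
388 = 2·133 + 122, so a_1 = 2
133 = 1·122 + 11, so a_2 = 1

1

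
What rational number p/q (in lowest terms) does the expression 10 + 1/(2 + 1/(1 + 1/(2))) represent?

83/8

Start with 2.
1 + 1/(2/1) = 1 + 1/2 = 3/2
2 + 1/(3/2) = 2 + 2/3 = 8/3
10 + 1/(8/3) = 10 + 3/8 = 83/8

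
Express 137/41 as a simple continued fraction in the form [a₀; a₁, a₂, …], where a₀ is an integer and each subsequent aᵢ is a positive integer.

[3; 2, 1, 13]

137 ÷ 41 → quotient 3, remainder 14
41 ÷ 14 → quotient 2, remainder 13
14 ÷ 13 → quotient 1, remainder 1
13 ÷ 1 → quotient 13, remainder 0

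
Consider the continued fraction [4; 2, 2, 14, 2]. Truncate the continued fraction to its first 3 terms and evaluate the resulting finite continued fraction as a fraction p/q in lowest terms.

Build up convergents one term at a time:
a_0 = 4: 4/1
a_1 = 2: 9/2
a_2 = 2: 22/5

22/5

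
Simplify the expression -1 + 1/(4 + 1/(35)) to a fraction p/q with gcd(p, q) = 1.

-106/141

a_0 = -1: -1/1
a_1 = 4: -3/4
a_2 = 35: -106/141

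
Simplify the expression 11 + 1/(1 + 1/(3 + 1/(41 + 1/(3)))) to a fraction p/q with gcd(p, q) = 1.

5864/499

Collapse the nested fraction from the inside out:
Start with 3.
41 + 1/(3/1) = 41 + 1/3 = 124/3
3 + 1/(124/3) = 3 + 3/124 = 375/124
1 + 1/(375/124) = 1 + 124/375 = 499/375
11 + 1/(499/375) = 11 + 375/499 = 5864/499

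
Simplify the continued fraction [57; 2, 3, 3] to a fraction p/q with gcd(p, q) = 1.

Compute successive convergents:
a_0 = 57: 57/1
a_1 = 2: 115/2
a_2 = 3: 402/7
a_3 = 3: 1321/23

1321/23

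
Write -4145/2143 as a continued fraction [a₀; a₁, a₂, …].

-4145 ÷ 2143 → quotient -2, remainder 141
2143 ÷ 141 → quotient 15, remainder 28
141 ÷ 28 → quotient 5, remainder 1
28 ÷ 1 → quotient 28, remainder 0

[-2; 15, 5, 28]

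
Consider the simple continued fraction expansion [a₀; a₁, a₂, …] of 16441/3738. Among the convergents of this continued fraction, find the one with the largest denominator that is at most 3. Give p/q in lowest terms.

a_0 = 4: 4/1  (≤ bound)
a_1 = 2: 9/2  (≤ bound)
a_2 = 1: 13/3  (≤ bound)
a_3 = 1: 22/5  (> 3, stop)

13/3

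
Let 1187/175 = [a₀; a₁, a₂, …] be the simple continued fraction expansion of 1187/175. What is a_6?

Repeatedly divide and take the remainder:
⌊1187/175⌋ = 6, remainder 137
⌊175/137⌋ = 1, remainder 38
⌊137/38⌋ = 3, remainder 23
⌊38/23⌋ = 1, remainder 15
⌊23/15⌋ = 1, remainder 8
⌊15/8⌋ = 1, remainder 7
⌊8/7⌋ = 1, remainder 1

1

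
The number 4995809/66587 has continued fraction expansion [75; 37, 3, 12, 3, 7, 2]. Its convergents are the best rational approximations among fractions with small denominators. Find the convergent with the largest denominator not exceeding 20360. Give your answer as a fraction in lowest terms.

a_0 = 75: 75/1  (≤ bound)
a_1 = 37: 2776/37  (≤ bound)
a_2 = 3: 8403/112  (≤ bound)
a_3 = 12: 103612/1381  (≤ bound)
a_4 = 3: 319239/4255  (≤ bound)
a_5 = 7: 2338285/31166  (> 20360, stop)

319239/4255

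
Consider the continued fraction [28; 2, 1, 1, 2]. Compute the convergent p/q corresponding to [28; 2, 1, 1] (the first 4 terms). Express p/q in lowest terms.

142/5

Starting at the tail and folding back:
Start with 1.
1 + 1/(1/1) = 1 + 1/1 = 2/1
2 + 1/(2/1) = 2 + 1/2 = 5/2
28 + 1/(5/2) = 28 + 2/5 = 142/5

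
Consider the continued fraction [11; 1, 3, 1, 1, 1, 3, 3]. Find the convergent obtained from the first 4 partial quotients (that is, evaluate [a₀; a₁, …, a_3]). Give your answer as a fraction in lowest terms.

a_0 = 11: 11/1
a_1 = 1: 12/1
a_2 = 3: 47/4
a_3 = 1: 59/5

59/5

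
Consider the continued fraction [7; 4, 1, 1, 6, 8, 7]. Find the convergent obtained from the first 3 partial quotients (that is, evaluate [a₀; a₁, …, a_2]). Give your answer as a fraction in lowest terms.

36/5

Work from the innermost term outward:
Start with 1.
4 + 1/(1/1) = 4 + 1/1 = 5/1
7 + 1/(5/1) = 7 + 1/5 = 36/5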